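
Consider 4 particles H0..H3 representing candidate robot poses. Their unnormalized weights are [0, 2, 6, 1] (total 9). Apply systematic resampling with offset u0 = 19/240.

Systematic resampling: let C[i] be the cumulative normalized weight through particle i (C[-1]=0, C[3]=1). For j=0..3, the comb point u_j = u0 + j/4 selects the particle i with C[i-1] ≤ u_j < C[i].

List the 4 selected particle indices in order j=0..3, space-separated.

C = [0, 2/9, 8/9, 1]
j=0: u_0=19/240 ∈ [0, 2/9) → index 1
j=1: u_1=79/240 ∈ [2/9, 8/9) → index 2
j=2: u_2=139/240 ∈ [2/9, 8/9) → index 2
j=3: u_3=199/240 ∈ [2/9, 8/9) → index 2

1 2 2 2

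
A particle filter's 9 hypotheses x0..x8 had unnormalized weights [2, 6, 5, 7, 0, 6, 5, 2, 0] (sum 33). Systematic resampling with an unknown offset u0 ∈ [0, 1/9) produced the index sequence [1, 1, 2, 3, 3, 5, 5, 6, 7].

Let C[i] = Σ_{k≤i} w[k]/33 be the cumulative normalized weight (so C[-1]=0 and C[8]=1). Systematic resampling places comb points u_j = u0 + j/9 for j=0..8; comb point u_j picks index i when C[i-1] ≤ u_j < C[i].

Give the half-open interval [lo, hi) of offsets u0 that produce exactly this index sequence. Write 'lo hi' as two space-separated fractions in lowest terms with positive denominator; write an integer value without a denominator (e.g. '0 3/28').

C = [2/33, 8/33, 13/33, 20/33, 20/33, 26/33, 31/33, 1, 1]
j=0 picked index 1: u0 ∈ [2/33, 8/33)
j=1 picked index 1: u0 ∈ [-5/99, 13/99)
j=2 picked index 2: u0 ∈ [2/99, 17/99)
j=3 picked index 3: u0 ∈ [2/33, 3/11)
j=4 picked index 3: u0 ∈ [-5/99, 16/99)
j=5 picked index 5: u0 ∈ [5/99, 23/99)
j=6 picked index 5: u0 ∈ [-2/33, 4/33)
j=7 picked index 6: u0 ∈ [1/99, 16/99)
j=8 picked index 7: u0 ∈ [5/99, 1/9)
intersection: [2/33, 1/9)

2/33 1/9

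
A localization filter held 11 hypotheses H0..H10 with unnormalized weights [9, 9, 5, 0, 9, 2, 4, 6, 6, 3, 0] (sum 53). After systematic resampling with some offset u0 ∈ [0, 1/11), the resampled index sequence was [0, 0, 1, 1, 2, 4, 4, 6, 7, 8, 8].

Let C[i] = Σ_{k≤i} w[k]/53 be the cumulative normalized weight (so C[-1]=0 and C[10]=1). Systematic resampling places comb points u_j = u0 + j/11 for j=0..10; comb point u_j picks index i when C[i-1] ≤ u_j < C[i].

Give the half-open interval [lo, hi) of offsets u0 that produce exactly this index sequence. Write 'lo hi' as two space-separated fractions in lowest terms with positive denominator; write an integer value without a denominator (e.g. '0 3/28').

7/583 20/583

C = [9/53, 18/53, 23/53, 23/53, 32/53, 34/53, 38/53, 44/53, 50/53, 1, 1]
j=0 picked index 0: u0 ∈ [0, 9/53)
j=1 picked index 0: u0 ∈ [-1/11, 46/583)
j=2 picked index 1: u0 ∈ [-7/583, 92/583)
j=3 picked index 1: u0 ∈ [-60/583, 39/583)
j=4 picked index 2: u0 ∈ [-14/583, 41/583)
j=5 picked index 4: u0 ∈ [-12/583, 87/583)
j=6 picked index 4: u0 ∈ [-65/583, 34/583)
j=7 picked index 6: u0 ∈ [3/583, 47/583)
j=8 picked index 7: u0 ∈ [-6/583, 60/583)
j=9 picked index 8: u0 ∈ [7/583, 73/583)
j=10 picked index 8: u0 ∈ [-46/583, 20/583)
intersection: [7/583, 20/583)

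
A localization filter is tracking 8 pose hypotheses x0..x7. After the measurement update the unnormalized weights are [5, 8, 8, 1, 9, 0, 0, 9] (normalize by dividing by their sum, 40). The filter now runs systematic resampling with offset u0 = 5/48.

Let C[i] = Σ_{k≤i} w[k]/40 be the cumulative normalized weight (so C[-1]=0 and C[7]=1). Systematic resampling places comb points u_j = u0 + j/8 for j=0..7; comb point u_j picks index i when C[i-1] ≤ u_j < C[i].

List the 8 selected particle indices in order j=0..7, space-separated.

C = [1/8, 13/40, 21/40, 11/20, 31/40, 31/40, 31/40, 1]
j=0: u_0=5/48 ∈ [0, 1/8) → index 0
j=1: u_1=11/48 ∈ [1/8, 13/40) → index 1
j=2: u_2=17/48 ∈ [13/40, 21/40) → index 2
j=3: u_3=23/48 ∈ [13/40, 21/40) → index 2
j=4: u_4=29/48 ∈ [11/20, 31/40) → index 4
j=5: u_5=35/48 ∈ [11/20, 31/40) → index 4
j=6: u_6=41/48 ∈ [31/40, 1) → index 7
j=7: u_7=47/48 ∈ [31/40, 1) → index 7

0 1 2 2 4 4 7 7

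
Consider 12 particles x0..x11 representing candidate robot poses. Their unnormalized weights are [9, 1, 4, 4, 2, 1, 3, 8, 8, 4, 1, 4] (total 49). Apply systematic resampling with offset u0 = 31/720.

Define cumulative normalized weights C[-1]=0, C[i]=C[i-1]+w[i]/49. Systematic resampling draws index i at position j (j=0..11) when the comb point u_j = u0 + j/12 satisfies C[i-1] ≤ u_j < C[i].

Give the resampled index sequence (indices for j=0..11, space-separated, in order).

C = [9/49, 10/49, 2/7, 18/49, 20/49, 3/7, 24/49, 32/49, 40/49, 44/49, 45/49, 1]
j=0: u_0=31/720 ∈ [0, 9/49) → index 0
j=1: u_1=91/720 ∈ [0, 9/49) → index 0
j=2: u_2=151/720 ∈ [10/49, 2/7) → index 2
j=3: u_3=211/720 ∈ [2/7, 18/49) → index 3
j=4: u_4=271/720 ∈ [18/49, 20/49) → index 4
j=5: u_5=331/720 ∈ [3/7, 24/49) → index 6
j=6: u_6=391/720 ∈ [24/49, 32/49) → index 7
j=7: u_7=451/720 ∈ [24/49, 32/49) → index 7
j=8: u_8=511/720 ∈ [32/49, 40/49) → index 8
j=9: u_9=571/720 ∈ [32/49, 40/49) → index 8
j=10: u_10=631/720 ∈ [40/49, 44/49) → index 9
j=11: u_11=691/720 ∈ [45/49, 1) → index 11

0 0 2 3 4 6 7 7 8 8 9 11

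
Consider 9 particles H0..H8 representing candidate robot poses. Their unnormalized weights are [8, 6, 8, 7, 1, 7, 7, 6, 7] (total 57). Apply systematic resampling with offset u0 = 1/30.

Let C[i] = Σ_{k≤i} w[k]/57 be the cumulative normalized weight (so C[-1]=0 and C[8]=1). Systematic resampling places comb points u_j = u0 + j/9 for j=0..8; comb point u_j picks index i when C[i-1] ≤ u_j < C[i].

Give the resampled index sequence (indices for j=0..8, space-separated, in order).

C = [8/57, 14/57, 22/57, 29/57, 10/19, 37/57, 44/57, 50/57, 1]
j=0: u_0=1/30 ∈ [0, 8/57) → index 0
j=1: u_1=13/90 ∈ [8/57, 14/57) → index 1
j=2: u_2=23/90 ∈ [14/57, 22/57) → index 2
j=3: u_3=11/30 ∈ [14/57, 22/57) → index 2
j=4: u_4=43/90 ∈ [22/57, 29/57) → index 3
j=5: u_5=53/90 ∈ [10/19, 37/57) → index 5
j=6: u_6=7/10 ∈ [37/57, 44/57) → index 6
j=7: u_7=73/90 ∈ [44/57, 50/57) → index 7
j=8: u_8=83/90 ∈ [50/57, 1) → index 8

0 1 2 2 3 5 6 7 8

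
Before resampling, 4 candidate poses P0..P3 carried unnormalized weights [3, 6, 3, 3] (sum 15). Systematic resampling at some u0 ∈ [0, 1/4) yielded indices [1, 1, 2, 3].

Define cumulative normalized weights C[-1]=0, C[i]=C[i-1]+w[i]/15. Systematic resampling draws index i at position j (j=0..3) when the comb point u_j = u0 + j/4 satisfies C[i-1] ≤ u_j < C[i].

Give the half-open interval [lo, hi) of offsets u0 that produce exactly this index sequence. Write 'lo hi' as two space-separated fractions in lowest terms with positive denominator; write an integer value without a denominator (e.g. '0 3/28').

1/5 1/4

C = [1/5, 3/5, 4/5, 1]
j=0 picked index 1: u0 ∈ [1/5, 3/5)
j=1 picked index 1: u0 ∈ [-1/20, 7/20)
j=2 picked index 2: u0 ∈ [1/10, 3/10)
j=3 picked index 3: u0 ∈ [1/20, 1/4)
intersection: [1/5, 1/4)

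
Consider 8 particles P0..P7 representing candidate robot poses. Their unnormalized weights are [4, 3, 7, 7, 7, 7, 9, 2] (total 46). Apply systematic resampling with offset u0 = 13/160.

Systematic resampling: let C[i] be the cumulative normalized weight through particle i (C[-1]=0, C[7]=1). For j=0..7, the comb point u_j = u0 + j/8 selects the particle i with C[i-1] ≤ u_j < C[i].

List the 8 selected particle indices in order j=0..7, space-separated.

0 2 3 3 4 5 6 6

C = [2/23, 7/46, 7/23, 21/46, 14/23, 35/46, 22/23, 1]
j=0: u_0=13/160 ∈ [0, 2/23) → index 0
j=1: u_1=33/160 ∈ [7/46, 7/23) → index 2
j=2: u_2=53/160 ∈ [7/23, 21/46) → index 3
j=3: u_3=73/160 ∈ [7/23, 21/46) → index 3
j=4: u_4=93/160 ∈ [21/46, 14/23) → index 4
j=5: u_5=113/160 ∈ [14/23, 35/46) → index 5
j=6: u_6=133/160 ∈ [35/46, 22/23) → index 6
j=7: u_7=153/160 ∈ [35/46, 22/23) → index 6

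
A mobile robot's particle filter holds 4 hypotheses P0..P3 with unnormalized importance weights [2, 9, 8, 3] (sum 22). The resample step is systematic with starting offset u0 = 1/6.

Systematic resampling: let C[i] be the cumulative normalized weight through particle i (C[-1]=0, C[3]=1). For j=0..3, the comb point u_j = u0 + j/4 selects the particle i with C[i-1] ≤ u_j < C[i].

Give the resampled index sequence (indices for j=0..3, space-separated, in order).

C = [1/11, 1/2, 19/22, 1]
j=0: u_0=1/6 ∈ [1/11, 1/2) → index 1
j=1: u_1=5/12 ∈ [1/11, 1/2) → index 1
j=2: u_2=2/3 ∈ [1/2, 19/22) → index 2
j=3: u_3=11/12 ∈ [19/22, 1) → index 3

1 1 2 3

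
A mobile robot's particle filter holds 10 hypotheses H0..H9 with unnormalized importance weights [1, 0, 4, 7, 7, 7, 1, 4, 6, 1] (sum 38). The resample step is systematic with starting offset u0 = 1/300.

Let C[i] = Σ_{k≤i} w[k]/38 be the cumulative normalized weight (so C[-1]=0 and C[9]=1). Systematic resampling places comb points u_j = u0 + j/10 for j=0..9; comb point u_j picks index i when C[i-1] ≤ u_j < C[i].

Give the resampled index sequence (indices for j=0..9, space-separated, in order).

C = [1/38, 1/38, 5/38, 6/19, 1/2, 13/19, 27/38, 31/38, 37/38, 1]
j=0: u_0=1/300 ∈ [0, 1/38) → index 0
j=1: u_1=31/300 ∈ [1/38, 5/38) → index 2
j=2: u_2=61/300 ∈ [5/38, 6/19) → index 3
j=3: u_3=91/300 ∈ [5/38, 6/19) → index 3
j=4: u_4=121/300 ∈ [6/19, 1/2) → index 4
j=5: u_5=151/300 ∈ [1/2, 13/19) → index 5
j=6: u_6=181/300 ∈ [1/2, 13/19) → index 5
j=7: u_7=211/300 ∈ [13/19, 27/38) → index 6
j=8: u_8=241/300 ∈ [27/38, 31/38) → index 7
j=9: u_9=271/300 ∈ [31/38, 37/38) → index 8

0 2 3 3 4 5 5 6 7 8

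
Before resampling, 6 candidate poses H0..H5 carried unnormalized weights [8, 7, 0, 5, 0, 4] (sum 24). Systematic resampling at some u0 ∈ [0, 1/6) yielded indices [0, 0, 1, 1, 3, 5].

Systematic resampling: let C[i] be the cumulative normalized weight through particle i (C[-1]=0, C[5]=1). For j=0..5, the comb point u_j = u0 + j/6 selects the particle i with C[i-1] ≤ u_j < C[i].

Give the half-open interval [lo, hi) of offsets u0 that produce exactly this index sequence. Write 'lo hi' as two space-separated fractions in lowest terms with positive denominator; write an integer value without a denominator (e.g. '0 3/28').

C = [1/3, 5/8, 5/8, 5/6, 5/6, 1]
j=0 picked index 0: u0 ∈ [0, 1/3)
j=1 picked index 0: u0 ∈ [-1/6, 1/6)
j=2 picked index 1: u0 ∈ [0, 7/24)
j=3 picked index 1: u0 ∈ [-1/6, 1/8)
j=4 picked index 3: u0 ∈ [-1/24, 1/6)
j=5 picked index 5: u0 ∈ [0, 1/6)
intersection: [0, 1/8)

0 1/8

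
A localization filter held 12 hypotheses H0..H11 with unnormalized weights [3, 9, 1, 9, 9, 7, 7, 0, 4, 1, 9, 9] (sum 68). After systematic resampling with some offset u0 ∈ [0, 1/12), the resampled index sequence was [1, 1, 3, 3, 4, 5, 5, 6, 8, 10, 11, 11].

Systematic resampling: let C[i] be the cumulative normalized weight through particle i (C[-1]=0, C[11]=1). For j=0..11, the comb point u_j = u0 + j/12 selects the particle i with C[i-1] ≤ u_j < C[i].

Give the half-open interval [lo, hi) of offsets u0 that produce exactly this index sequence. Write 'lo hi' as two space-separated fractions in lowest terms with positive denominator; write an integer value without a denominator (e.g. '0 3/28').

C = [3/68, 3/17, 13/68, 11/34, 31/68, 19/34, 45/68, 45/68, 49/68, 25/34, 59/68, 1]
j=0 picked index 1: u0 ∈ [3/68, 3/17)
j=1 picked index 1: u0 ∈ [-2/51, 19/204)
j=2 picked index 3: u0 ∈ [5/204, 8/51)
j=3 picked index 3: u0 ∈ [-1/17, 5/68)
j=4 picked index 4: u0 ∈ [-1/102, 25/204)
j=5 picked index 5: u0 ∈ [2/51, 29/204)
j=6 picked index 5: u0 ∈ [-3/68, 1/17)
j=7 picked index 6: u0 ∈ [-5/204, 4/51)
j=8 picked index 8: u0 ∈ [-1/204, 11/204)
j=9 picked index 10: u0 ∈ [-1/68, 2/17)
j=10 picked index 11: u0 ∈ [7/204, 1/6)
j=11 picked index 11: u0 ∈ [-5/102, 1/12)
intersection: [3/68, 11/204)

3/68 11/204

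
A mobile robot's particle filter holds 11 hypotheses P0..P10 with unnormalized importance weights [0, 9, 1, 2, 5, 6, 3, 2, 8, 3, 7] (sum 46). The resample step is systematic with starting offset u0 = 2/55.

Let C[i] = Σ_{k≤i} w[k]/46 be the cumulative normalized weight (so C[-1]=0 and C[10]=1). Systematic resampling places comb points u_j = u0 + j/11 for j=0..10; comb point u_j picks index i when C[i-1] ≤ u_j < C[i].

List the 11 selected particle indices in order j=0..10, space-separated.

C = [0, 9/46, 5/23, 6/23, 17/46, 1/2, 13/23, 14/23, 18/23, 39/46, 1]
j=0: u_0=2/55 ∈ [0, 9/46) → index 1
j=1: u_1=7/55 ∈ [0, 9/46) → index 1
j=2: u_2=12/55 ∈ [5/23, 6/23) → index 3
j=3: u_3=17/55 ∈ [6/23, 17/46) → index 4
j=4: u_4=2/5 ∈ [17/46, 1/2) → index 5
j=5: u_5=27/55 ∈ [17/46, 1/2) → index 5
j=6: u_6=32/55 ∈ [13/23, 14/23) → index 7
j=7: u_7=37/55 ∈ [14/23, 18/23) → index 8
j=8: u_8=42/55 ∈ [14/23, 18/23) → index 8
j=9: u_9=47/55 ∈ [39/46, 1) → index 10
j=10: u_10=52/55 ∈ [39/46, 1) → index 10

1 1 3 4 5 5 7 8 8 10 10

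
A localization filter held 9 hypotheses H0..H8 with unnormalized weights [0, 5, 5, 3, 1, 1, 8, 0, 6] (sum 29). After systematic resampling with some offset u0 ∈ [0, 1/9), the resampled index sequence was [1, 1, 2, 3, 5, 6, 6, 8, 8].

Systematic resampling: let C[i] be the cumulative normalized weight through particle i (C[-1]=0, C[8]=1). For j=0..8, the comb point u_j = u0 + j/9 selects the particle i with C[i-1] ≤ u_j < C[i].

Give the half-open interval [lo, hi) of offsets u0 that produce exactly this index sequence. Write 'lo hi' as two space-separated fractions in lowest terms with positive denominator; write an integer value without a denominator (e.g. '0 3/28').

10/261 16/261

C = [0, 5/29, 10/29, 13/29, 14/29, 15/29, 23/29, 23/29, 1]
j=0 picked index 1: u0 ∈ [0, 5/29)
j=1 picked index 1: u0 ∈ [-1/9, 16/261)
j=2 picked index 2: u0 ∈ [-13/261, 32/261)
j=3 picked index 3: u0 ∈ [1/87, 10/87)
j=4 picked index 5: u0 ∈ [10/261, 19/261)
j=5 picked index 6: u0 ∈ [-10/261, 62/261)
j=6 picked index 6: u0 ∈ [-13/87, 11/87)
j=7 picked index 8: u0 ∈ [4/261, 2/9)
j=8 picked index 8: u0 ∈ [-25/261, 1/9)
intersection: [10/261, 16/261)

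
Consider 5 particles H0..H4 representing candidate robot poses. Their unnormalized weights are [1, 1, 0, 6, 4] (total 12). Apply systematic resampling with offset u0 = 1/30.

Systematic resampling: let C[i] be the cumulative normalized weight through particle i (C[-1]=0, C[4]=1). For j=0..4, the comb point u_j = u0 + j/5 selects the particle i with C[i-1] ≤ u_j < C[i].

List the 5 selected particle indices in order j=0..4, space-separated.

0 3 3 3 4

C = [1/12, 1/6, 1/6, 2/3, 1]
j=0: u_0=1/30 ∈ [0, 1/12) → index 0
j=1: u_1=7/30 ∈ [1/6, 2/3) → index 3
j=2: u_2=13/30 ∈ [1/6, 2/3) → index 3
j=3: u_3=19/30 ∈ [1/6, 2/3) → index 3
j=4: u_4=5/6 ∈ [2/3, 1) → index 4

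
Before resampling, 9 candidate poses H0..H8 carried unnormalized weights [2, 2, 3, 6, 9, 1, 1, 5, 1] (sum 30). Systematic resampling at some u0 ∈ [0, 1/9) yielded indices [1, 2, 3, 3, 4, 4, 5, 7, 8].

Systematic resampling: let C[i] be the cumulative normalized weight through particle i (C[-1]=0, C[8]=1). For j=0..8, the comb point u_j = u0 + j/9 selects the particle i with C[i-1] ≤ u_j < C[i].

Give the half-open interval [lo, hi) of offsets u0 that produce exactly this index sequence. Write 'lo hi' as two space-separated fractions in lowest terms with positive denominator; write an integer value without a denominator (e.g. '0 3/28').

7/90 1/10

C = [1/15, 2/15, 7/30, 13/30, 11/15, 23/30, 4/5, 29/30, 1]
j=0 picked index 1: u0 ∈ [1/15, 2/15)
j=1 picked index 2: u0 ∈ [1/45, 11/90)
j=2 picked index 3: u0 ∈ [1/90, 19/90)
j=3 picked index 3: u0 ∈ [-1/10, 1/10)
j=4 picked index 4: u0 ∈ [-1/90, 13/45)
j=5 picked index 4: u0 ∈ [-11/90, 8/45)
j=6 picked index 5: u0 ∈ [1/15, 1/10)
j=7 picked index 7: u0 ∈ [1/45, 17/90)
j=8 picked index 8: u0 ∈ [7/90, 1/9)
intersection: [7/90, 1/10)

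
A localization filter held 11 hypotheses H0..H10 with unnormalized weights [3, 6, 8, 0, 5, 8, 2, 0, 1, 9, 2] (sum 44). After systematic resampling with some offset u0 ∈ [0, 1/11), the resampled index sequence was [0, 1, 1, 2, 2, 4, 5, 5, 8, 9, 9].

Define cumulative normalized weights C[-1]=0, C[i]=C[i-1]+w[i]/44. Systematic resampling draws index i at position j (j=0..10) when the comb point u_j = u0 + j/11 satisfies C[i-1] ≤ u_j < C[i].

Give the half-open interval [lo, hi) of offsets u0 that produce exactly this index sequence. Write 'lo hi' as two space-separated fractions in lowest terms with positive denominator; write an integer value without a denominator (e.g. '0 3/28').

C = [3/44, 9/44, 17/44, 17/44, 1/2, 15/22, 8/11, 8/11, 3/4, 21/22, 1]
j=0 picked index 0: u0 ∈ [0, 3/44)
j=1 picked index 1: u0 ∈ [-1/44, 5/44)
j=2 picked index 1: u0 ∈ [-5/44, 1/44)
j=3 picked index 2: u0 ∈ [-3/44, 5/44)
j=4 picked index 2: u0 ∈ [-7/44, 1/44)
j=5 picked index 4: u0 ∈ [-3/44, 1/22)
j=6 picked index 5: u0 ∈ [-1/22, 3/22)
j=7 picked index 5: u0 ∈ [-3/22, 1/22)
j=8 picked index 8: u0 ∈ [0, 1/44)
j=9 picked index 9: u0 ∈ [-3/44, 3/22)
j=10 picked index 9: u0 ∈ [-7/44, 1/22)
intersection: [0, 1/44)

0 1/44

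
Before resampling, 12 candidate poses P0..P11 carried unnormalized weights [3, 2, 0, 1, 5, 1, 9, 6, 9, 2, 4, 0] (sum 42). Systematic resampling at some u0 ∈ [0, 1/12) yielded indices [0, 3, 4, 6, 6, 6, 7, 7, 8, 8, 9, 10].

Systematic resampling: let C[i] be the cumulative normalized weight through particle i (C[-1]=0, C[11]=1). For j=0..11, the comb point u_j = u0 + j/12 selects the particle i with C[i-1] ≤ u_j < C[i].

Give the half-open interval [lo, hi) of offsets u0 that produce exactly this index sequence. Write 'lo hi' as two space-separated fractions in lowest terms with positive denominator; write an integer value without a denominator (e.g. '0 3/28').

1/28 5/84

C = [1/14, 5/42, 5/42, 1/7, 11/42, 2/7, 1/2, 9/14, 6/7, 19/21, 1, 1]
j=0 picked index 0: u0 ∈ [0, 1/14)
j=1 picked index 3: u0 ∈ [1/28, 5/84)
j=2 picked index 4: u0 ∈ [-1/42, 2/21)
j=3 picked index 6: u0 ∈ [1/28, 1/4)
j=4 picked index 6: u0 ∈ [-1/21, 1/6)
j=5 picked index 6: u0 ∈ [-11/84, 1/12)
j=6 picked index 7: u0 ∈ [0, 1/7)
j=7 picked index 7: u0 ∈ [-1/12, 5/84)
j=8 picked index 8: u0 ∈ [-1/42, 4/21)
j=9 picked index 8: u0 ∈ [-3/28, 3/28)
j=10 picked index 9: u0 ∈ [1/42, 1/14)
j=11 picked index 10: u0 ∈ [-1/84, 1/12)
intersection: [1/28, 5/84)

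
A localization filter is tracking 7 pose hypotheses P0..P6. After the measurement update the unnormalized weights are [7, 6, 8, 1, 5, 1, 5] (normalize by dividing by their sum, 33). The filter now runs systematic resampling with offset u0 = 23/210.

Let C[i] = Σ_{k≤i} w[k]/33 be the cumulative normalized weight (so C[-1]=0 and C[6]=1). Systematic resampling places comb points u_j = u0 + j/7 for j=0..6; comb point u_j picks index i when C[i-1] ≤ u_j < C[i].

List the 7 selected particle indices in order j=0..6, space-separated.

0 1 2 2 4 5 6

C = [7/33, 13/33, 7/11, 2/3, 9/11, 28/33, 1]
j=0: u_0=23/210 ∈ [0, 7/33) → index 0
j=1: u_1=53/210 ∈ [7/33, 13/33) → index 1
j=2: u_2=83/210 ∈ [13/33, 7/11) → index 2
j=3: u_3=113/210 ∈ [13/33, 7/11) → index 2
j=4: u_4=143/210 ∈ [2/3, 9/11) → index 4
j=5: u_5=173/210 ∈ [9/11, 28/33) → index 5
j=6: u_6=29/30 ∈ [28/33, 1) → index 6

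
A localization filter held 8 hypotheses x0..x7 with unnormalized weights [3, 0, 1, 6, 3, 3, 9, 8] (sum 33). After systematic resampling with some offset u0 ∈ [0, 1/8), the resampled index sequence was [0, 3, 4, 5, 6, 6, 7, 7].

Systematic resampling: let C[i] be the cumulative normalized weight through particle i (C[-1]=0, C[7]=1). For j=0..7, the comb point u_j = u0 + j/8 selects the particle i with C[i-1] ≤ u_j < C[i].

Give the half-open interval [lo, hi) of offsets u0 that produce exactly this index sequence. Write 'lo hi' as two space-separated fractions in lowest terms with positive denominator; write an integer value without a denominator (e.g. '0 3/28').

C = [1/11, 1/11, 4/33, 10/33, 13/33, 16/33, 25/33, 1]
j=0 picked index 0: u0 ∈ [0, 1/11)
j=1 picked index 3: u0 ∈ [-1/264, 47/264)
j=2 picked index 4: u0 ∈ [7/132, 19/132)
j=3 picked index 5: u0 ∈ [5/264, 29/264)
j=4 picked index 6: u0 ∈ [-1/66, 17/66)
j=5 picked index 6: u0 ∈ [-37/264, 35/264)
j=6 picked index 7: u0 ∈ [1/132, 1/4)
j=7 picked index 7: u0 ∈ [-31/264, 1/8)
intersection: [7/132, 1/11)

7/132 1/11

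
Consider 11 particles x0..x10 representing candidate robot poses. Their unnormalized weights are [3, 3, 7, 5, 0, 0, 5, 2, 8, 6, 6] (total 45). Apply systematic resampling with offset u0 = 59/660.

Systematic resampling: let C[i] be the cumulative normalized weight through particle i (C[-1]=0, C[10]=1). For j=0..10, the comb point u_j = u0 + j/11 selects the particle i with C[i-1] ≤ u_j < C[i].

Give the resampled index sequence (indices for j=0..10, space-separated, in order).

1 2 2 3 6 7 8 8 9 10 10

C = [1/15, 2/15, 13/45, 2/5, 2/5, 2/5, 23/45, 5/9, 11/15, 13/15, 1]
j=0: u_0=59/660 ∈ [1/15, 2/15) → index 1
j=1: u_1=119/660 ∈ [2/15, 13/45) → index 2
j=2: u_2=179/660 ∈ [2/15, 13/45) → index 2
j=3: u_3=239/660 ∈ [13/45, 2/5) → index 3
j=4: u_4=299/660 ∈ [2/5, 23/45) → index 6
j=5: u_5=359/660 ∈ [23/45, 5/9) → index 7
j=6: u_6=419/660 ∈ [5/9, 11/15) → index 8
j=7: u_7=479/660 ∈ [5/9, 11/15) → index 8
j=8: u_8=49/60 ∈ [11/15, 13/15) → index 9
j=9: u_9=599/660 ∈ [13/15, 1) → index 10
j=10: u_10=659/660 ∈ [13/15, 1) → index 10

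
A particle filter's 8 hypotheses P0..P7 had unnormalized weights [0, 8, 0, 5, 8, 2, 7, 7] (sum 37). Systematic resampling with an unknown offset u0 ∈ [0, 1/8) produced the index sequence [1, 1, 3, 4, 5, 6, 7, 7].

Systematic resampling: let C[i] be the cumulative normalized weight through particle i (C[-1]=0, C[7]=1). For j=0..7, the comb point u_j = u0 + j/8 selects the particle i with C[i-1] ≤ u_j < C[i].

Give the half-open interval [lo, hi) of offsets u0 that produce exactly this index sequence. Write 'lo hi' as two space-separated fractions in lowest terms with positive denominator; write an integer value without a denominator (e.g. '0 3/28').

C = [0, 8/37, 8/37, 13/37, 21/37, 23/37, 30/37, 1]
j=0 picked index 1: u0 ∈ [0, 8/37)
j=1 picked index 1: u0 ∈ [-1/8, 27/296)
j=2 picked index 3: u0 ∈ [-5/148, 15/148)
j=3 picked index 4: u0 ∈ [-7/296, 57/296)
j=4 picked index 5: u0 ∈ [5/74, 9/74)
j=5 picked index 6: u0 ∈ [-1/296, 55/296)
j=6 picked index 7: u0 ∈ [9/148, 1/4)
j=7 picked index 7: u0 ∈ [-19/296, 1/8)
intersection: [5/74, 27/296)

5/74 27/296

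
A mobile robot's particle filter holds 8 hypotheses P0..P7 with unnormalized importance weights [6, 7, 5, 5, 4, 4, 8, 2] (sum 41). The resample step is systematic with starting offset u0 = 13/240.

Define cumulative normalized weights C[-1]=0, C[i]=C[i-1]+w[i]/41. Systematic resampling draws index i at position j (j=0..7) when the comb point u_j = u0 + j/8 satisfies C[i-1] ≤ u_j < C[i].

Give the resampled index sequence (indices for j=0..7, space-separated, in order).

0 1 1 2 3 5 6 6

C = [6/41, 13/41, 18/41, 23/41, 27/41, 31/41, 39/41, 1]
j=0: u_0=13/240 ∈ [0, 6/41) → index 0
j=1: u_1=43/240 ∈ [6/41, 13/41) → index 1
j=2: u_2=73/240 ∈ [6/41, 13/41) → index 1
j=3: u_3=103/240 ∈ [13/41, 18/41) → index 2
j=4: u_4=133/240 ∈ [18/41, 23/41) → index 3
j=5: u_5=163/240 ∈ [27/41, 31/41) → index 5
j=6: u_6=193/240 ∈ [31/41, 39/41) → index 6
j=7: u_7=223/240 ∈ [31/41, 39/41) → index 6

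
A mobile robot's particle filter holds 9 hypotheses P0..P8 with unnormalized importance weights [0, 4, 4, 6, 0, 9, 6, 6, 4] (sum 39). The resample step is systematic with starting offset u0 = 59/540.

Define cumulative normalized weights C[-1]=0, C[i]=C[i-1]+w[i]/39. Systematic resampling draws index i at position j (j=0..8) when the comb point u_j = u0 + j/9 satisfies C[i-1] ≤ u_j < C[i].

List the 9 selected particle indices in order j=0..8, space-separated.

C = [0, 4/39, 8/39, 14/39, 14/39, 23/39, 29/39, 35/39, 1]
j=0: u_0=59/540 ∈ [4/39, 8/39) → index 2
j=1: u_1=119/540 ∈ [8/39, 14/39) → index 3
j=2: u_2=179/540 ∈ [8/39, 14/39) → index 3
j=3: u_3=239/540 ∈ [14/39, 23/39) → index 5
j=4: u_4=299/540 ∈ [14/39, 23/39) → index 5
j=5: u_5=359/540 ∈ [23/39, 29/39) → index 6
j=6: u_6=419/540 ∈ [29/39, 35/39) → index 7
j=7: u_7=479/540 ∈ [29/39, 35/39) → index 7
j=8: u_8=539/540 ∈ [35/39, 1) → index 8

2 3 3 5 5 6 7 7 8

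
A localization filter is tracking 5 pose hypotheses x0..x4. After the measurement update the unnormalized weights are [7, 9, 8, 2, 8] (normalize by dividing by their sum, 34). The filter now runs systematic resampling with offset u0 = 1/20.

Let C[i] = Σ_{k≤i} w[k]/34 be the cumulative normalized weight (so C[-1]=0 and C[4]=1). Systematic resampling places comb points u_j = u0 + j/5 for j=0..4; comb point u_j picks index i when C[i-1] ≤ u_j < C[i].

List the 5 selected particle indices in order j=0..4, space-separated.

0 1 1 2 4

C = [7/34, 8/17, 12/17, 13/17, 1]
j=0: u_0=1/20 ∈ [0, 7/34) → index 0
j=1: u_1=1/4 ∈ [7/34, 8/17) → index 1
j=2: u_2=9/20 ∈ [7/34, 8/17) → index 1
j=3: u_3=13/20 ∈ [8/17, 12/17) → index 2
j=4: u_4=17/20 ∈ [13/17, 1) → index 4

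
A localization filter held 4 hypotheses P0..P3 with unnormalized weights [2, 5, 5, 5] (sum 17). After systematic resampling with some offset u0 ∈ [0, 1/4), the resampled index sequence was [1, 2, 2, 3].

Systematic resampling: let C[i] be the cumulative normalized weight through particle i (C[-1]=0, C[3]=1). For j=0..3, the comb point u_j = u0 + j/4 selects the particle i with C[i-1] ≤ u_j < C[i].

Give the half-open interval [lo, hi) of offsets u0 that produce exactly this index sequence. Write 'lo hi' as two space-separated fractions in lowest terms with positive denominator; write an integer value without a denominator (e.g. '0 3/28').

C = [2/17, 7/17, 12/17, 1]
j=0 picked index 1: u0 ∈ [2/17, 7/17)
j=1 picked index 2: u0 ∈ [11/68, 31/68)
j=2 picked index 2: u0 ∈ [-3/34, 7/34)
j=3 picked index 3: u0 ∈ [-3/68, 1/4)
intersection: [11/68, 7/34)

11/68 7/34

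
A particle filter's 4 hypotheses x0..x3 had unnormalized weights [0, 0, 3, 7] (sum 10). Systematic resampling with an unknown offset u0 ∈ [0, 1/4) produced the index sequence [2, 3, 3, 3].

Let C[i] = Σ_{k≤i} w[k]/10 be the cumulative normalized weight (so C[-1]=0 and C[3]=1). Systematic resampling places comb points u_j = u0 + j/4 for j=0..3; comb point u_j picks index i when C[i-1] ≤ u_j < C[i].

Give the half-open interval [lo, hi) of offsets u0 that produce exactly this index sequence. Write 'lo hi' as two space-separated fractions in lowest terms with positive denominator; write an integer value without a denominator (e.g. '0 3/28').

C = [0, 0, 3/10, 1]
j=0 picked index 2: u0 ∈ [0, 3/10)
j=1 picked index 3: u0 ∈ [1/20, 3/4)
j=2 picked index 3: u0 ∈ [-1/5, 1/2)
j=3 picked index 3: u0 ∈ [-9/20, 1/4)
intersection: [1/20, 1/4)

1/20 1/4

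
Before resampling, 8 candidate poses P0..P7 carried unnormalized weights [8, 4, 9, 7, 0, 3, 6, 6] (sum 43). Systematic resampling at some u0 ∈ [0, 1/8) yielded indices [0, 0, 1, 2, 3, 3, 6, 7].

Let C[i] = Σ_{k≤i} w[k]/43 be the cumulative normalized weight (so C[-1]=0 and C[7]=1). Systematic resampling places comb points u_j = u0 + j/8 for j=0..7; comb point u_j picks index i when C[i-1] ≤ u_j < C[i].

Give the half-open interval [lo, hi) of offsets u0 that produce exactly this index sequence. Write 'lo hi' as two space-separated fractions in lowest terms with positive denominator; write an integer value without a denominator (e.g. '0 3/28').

C = [8/43, 12/43, 21/43, 28/43, 28/43, 31/43, 37/43, 1]
j=0 picked index 0: u0 ∈ [0, 8/43)
j=1 picked index 0: u0 ∈ [-1/8, 21/344)
j=2 picked index 1: u0 ∈ [-11/172, 5/172)
j=3 picked index 2: u0 ∈ [-33/344, 39/344)
j=4 picked index 3: u0 ∈ [-1/86, 13/86)
j=5 picked index 3: u0 ∈ [-47/344, 9/344)
j=6 picked index 6: u0 ∈ [-5/172, 19/172)
j=7 picked index 7: u0 ∈ [-5/344, 1/8)
intersection: [0, 9/344)

0 9/344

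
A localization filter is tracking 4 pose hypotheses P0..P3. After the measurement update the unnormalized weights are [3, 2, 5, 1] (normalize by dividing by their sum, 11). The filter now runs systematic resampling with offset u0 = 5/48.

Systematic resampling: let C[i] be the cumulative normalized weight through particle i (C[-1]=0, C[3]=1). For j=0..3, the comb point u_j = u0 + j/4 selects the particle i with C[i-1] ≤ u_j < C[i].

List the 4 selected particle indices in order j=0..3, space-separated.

0 1 2 2

C = [3/11, 5/11, 10/11, 1]
j=0: u_0=5/48 ∈ [0, 3/11) → index 0
j=1: u_1=17/48 ∈ [3/11, 5/11) → index 1
j=2: u_2=29/48 ∈ [5/11, 10/11) → index 2
j=3: u_3=41/48 ∈ [5/11, 10/11) → index 2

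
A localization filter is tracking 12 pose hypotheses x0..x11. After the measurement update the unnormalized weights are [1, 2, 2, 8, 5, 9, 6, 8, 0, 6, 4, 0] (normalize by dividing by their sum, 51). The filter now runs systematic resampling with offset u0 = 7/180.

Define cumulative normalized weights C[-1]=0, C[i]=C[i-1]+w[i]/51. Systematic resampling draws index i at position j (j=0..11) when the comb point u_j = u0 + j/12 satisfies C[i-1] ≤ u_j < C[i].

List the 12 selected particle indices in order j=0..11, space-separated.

C = [1/51, 1/17, 5/51, 13/51, 6/17, 9/17, 11/17, 41/51, 41/51, 47/51, 1, 1]
j=0: u_0=7/180 ∈ [1/51, 1/17) → index 1
j=1: u_1=11/90 ∈ [5/51, 13/51) → index 3
j=2: u_2=37/180 ∈ [5/51, 13/51) → index 3
j=3: u_3=13/45 ∈ [13/51, 6/17) → index 4
j=4: u_4=67/180 ∈ [6/17, 9/17) → index 5
j=5: u_5=41/90 ∈ [6/17, 9/17) → index 5
j=6: u_6=97/180 ∈ [9/17, 11/17) → index 6
j=7: u_7=28/45 ∈ [9/17, 11/17) → index 6
j=8: u_8=127/180 ∈ [11/17, 41/51) → index 7
j=9: u_9=71/90 ∈ [11/17, 41/51) → index 7
j=10: u_10=157/180 ∈ [41/51, 47/51) → index 9
j=11: u_11=43/45 ∈ [47/51, 1) → index 10

1 3 3 4 5 5 6 6 7 7 9 10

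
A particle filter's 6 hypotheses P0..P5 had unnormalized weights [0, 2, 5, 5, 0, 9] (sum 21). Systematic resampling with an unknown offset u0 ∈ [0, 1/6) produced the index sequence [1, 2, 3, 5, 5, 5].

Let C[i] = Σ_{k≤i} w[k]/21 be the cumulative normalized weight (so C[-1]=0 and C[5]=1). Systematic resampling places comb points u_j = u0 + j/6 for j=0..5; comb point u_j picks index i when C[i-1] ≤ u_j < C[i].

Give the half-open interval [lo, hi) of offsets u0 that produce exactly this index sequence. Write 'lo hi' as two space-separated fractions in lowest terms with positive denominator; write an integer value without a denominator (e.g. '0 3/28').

1/14 2/21

C = [0, 2/21, 1/3, 4/7, 4/7, 1]
j=0 picked index 1: u0 ∈ [0, 2/21)
j=1 picked index 2: u0 ∈ [-1/14, 1/6)
j=2 picked index 3: u0 ∈ [0, 5/21)
j=3 picked index 5: u0 ∈ [1/14, 1/2)
j=4 picked index 5: u0 ∈ [-2/21, 1/3)
j=5 picked index 5: u0 ∈ [-11/42, 1/6)
intersection: [1/14, 2/21)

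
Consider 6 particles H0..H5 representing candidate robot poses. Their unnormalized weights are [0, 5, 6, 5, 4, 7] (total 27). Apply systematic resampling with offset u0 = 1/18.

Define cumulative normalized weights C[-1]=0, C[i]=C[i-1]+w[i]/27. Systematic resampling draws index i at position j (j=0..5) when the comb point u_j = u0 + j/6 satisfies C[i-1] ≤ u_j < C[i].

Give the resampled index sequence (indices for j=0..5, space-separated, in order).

1 2 2 3 4 5

C = [0, 5/27, 11/27, 16/27, 20/27, 1]
j=0: u_0=1/18 ∈ [0, 5/27) → index 1
j=1: u_1=2/9 ∈ [5/27, 11/27) → index 2
j=2: u_2=7/18 ∈ [5/27, 11/27) → index 2
j=3: u_3=5/9 ∈ [11/27, 16/27) → index 3
j=4: u_4=13/18 ∈ [16/27, 20/27) → index 4
j=5: u_5=8/9 ∈ [20/27, 1) → index 5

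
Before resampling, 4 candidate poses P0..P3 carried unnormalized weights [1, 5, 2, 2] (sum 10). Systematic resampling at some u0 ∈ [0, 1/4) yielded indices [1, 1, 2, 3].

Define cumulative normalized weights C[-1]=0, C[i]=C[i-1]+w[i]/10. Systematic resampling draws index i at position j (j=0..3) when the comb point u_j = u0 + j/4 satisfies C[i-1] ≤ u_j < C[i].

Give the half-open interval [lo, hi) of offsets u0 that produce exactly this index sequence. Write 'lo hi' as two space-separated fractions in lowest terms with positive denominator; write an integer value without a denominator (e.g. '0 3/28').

C = [1/10, 3/5, 4/5, 1]
j=0 picked index 1: u0 ∈ [1/10, 3/5)
j=1 picked index 1: u0 ∈ [-3/20, 7/20)
j=2 picked index 2: u0 ∈ [1/10, 3/10)
j=3 picked index 3: u0 ∈ [1/20, 1/4)
intersection: [1/10, 1/4)

1/10 1/4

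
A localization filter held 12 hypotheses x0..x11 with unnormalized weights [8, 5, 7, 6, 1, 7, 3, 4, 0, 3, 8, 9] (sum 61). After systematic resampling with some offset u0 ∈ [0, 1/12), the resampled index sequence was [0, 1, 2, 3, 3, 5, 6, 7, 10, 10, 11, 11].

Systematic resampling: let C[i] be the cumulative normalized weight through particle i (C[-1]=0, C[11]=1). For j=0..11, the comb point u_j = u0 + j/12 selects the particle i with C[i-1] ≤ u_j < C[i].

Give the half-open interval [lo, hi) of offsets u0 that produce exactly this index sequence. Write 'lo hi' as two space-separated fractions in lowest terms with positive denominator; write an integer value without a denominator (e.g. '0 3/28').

C = [8/61, 13/61, 20/61, 26/61, 27/61, 34/61, 37/61, 41/61, 41/61, 44/61, 52/61, 1]
j=0 picked index 0: u0 ∈ [0, 8/61)
j=1 picked index 1: u0 ∈ [35/732, 95/732)
j=2 picked index 2: u0 ∈ [17/366, 59/366)
j=3 picked index 3: u0 ∈ [19/244, 43/244)
j=4 picked index 3: u0 ∈ [-1/183, 17/183)
j=5 picked index 5: u0 ∈ [19/732, 103/732)
j=6 picked index 6: u0 ∈ [7/122, 13/122)
j=7 picked index 7: u0 ∈ [17/732, 65/732)
j=8 picked index 10: u0 ∈ [10/183, 34/183)
j=9 picked index 10: u0 ∈ [-7/244, 25/244)
j=10 picked index 11: u0 ∈ [7/366, 1/6)
j=11 picked index 11: u0 ∈ [-47/732, 1/12)
intersection: [19/244, 1/12)

19/244 1/12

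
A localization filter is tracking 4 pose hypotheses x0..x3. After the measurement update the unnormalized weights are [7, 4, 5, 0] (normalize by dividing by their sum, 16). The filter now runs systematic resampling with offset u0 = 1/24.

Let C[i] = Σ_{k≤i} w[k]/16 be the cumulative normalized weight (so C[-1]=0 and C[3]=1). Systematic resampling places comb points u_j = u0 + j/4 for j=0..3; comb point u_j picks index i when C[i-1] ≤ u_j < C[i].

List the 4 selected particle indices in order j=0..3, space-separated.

0 0 1 2

C = [7/16, 11/16, 1, 1]
j=0: u_0=1/24 ∈ [0, 7/16) → index 0
j=1: u_1=7/24 ∈ [0, 7/16) → index 0
j=2: u_2=13/24 ∈ [7/16, 11/16) → index 1
j=3: u_3=19/24 ∈ [11/16, 1) → index 2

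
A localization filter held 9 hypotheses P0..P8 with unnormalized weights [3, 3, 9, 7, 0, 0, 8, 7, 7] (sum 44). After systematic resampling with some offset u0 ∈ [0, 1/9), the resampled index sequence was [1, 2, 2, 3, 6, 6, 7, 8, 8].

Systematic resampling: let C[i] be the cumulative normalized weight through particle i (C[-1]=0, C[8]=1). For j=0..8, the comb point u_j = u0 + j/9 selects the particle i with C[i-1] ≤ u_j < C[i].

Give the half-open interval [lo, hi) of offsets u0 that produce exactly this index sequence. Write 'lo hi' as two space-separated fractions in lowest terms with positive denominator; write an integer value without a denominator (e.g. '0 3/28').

3/44 1/9

C = [3/44, 3/22, 15/44, 1/2, 1/2, 1/2, 15/22, 37/44, 1]
j=0 picked index 1: u0 ∈ [3/44, 3/22)
j=1 picked index 2: u0 ∈ [5/198, 91/396)
j=2 picked index 2: u0 ∈ [-17/198, 47/396)
j=3 picked index 3: u0 ∈ [1/132, 1/6)
j=4 picked index 6: u0 ∈ [1/18, 47/198)
j=5 picked index 6: u0 ∈ [-1/18, 25/198)
j=6 picked index 7: u0 ∈ [1/66, 23/132)
j=7 picked index 8: u0 ∈ [25/396, 2/9)
j=8 picked index 8: u0 ∈ [-19/396, 1/9)
intersection: [3/44, 1/9)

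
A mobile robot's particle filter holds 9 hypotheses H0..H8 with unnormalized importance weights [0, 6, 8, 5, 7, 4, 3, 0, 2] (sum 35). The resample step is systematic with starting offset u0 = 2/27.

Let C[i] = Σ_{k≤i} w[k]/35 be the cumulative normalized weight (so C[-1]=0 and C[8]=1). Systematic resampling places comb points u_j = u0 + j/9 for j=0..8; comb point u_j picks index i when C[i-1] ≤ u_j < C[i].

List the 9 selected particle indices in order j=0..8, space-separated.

1 2 2 3 3 4 4 5 8

C = [0, 6/35, 2/5, 19/35, 26/35, 6/7, 33/35, 33/35, 1]
j=0: u_0=2/27 ∈ [0, 6/35) → index 1
j=1: u_1=5/27 ∈ [6/35, 2/5) → index 2
j=2: u_2=8/27 ∈ [6/35, 2/5) → index 2
j=3: u_3=11/27 ∈ [2/5, 19/35) → index 3
j=4: u_4=14/27 ∈ [2/5, 19/35) → index 3
j=5: u_5=17/27 ∈ [19/35, 26/35) → index 4
j=6: u_6=20/27 ∈ [19/35, 26/35) → index 4
j=7: u_7=23/27 ∈ [26/35, 6/7) → index 5
j=8: u_8=26/27 ∈ [33/35, 1) → index 8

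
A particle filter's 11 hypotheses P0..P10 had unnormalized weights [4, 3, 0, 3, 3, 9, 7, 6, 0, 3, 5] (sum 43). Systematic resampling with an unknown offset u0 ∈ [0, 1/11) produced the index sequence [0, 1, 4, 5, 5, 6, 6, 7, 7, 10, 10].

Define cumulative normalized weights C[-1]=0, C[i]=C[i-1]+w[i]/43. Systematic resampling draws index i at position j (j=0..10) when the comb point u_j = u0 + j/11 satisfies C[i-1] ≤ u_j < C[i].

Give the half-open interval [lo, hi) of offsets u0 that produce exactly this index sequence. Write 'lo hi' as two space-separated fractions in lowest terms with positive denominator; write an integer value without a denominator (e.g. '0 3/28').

31/473 34/473

C = [4/43, 7/43, 7/43, 10/43, 13/43, 22/43, 29/43, 35/43, 35/43, 38/43, 1]
j=0 picked index 0: u0 ∈ [0, 4/43)
j=1 picked index 1: u0 ∈ [1/473, 34/473)
j=2 picked index 4: u0 ∈ [24/473, 57/473)
j=3 picked index 5: u0 ∈ [14/473, 113/473)
j=4 picked index 5: u0 ∈ [-29/473, 70/473)
j=5 picked index 6: u0 ∈ [27/473, 104/473)
j=6 picked index 6: u0 ∈ [-16/473, 61/473)
j=7 picked index 7: u0 ∈ [18/473, 84/473)
j=8 picked index 7: u0 ∈ [-25/473, 41/473)
j=9 picked index 10: u0 ∈ [31/473, 2/11)
j=10 picked index 10: u0 ∈ [-12/473, 1/11)
intersection: [31/473, 34/473)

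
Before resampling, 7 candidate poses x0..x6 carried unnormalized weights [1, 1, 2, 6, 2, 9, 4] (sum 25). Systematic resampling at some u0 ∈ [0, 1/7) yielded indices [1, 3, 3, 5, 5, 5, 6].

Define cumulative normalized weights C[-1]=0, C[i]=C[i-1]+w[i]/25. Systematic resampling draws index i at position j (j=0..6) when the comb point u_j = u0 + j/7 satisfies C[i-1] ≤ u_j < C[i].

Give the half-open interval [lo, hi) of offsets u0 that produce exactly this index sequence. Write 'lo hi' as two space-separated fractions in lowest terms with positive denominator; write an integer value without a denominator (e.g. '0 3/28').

9/175 2/25

C = [1/25, 2/25, 4/25, 2/5, 12/25, 21/25, 1]
j=0 picked index 1: u0 ∈ [1/25, 2/25)
j=1 picked index 3: u0 ∈ [3/175, 9/35)
j=2 picked index 3: u0 ∈ [-22/175, 4/35)
j=3 picked index 5: u0 ∈ [9/175, 72/175)
j=4 picked index 5: u0 ∈ [-16/175, 47/175)
j=5 picked index 5: u0 ∈ [-41/175, 22/175)
j=6 picked index 6: u0 ∈ [-3/175, 1/7)
intersection: [9/175, 2/25)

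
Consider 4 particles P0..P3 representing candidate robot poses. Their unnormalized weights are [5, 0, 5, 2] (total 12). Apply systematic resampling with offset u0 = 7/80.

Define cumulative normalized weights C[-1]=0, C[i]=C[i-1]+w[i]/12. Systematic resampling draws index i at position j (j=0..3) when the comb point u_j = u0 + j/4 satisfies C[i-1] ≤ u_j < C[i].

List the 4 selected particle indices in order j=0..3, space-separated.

0 0 2 3

C = [5/12, 5/12, 5/6, 1]
j=0: u_0=7/80 ∈ [0, 5/12) → index 0
j=1: u_1=27/80 ∈ [0, 5/12) → index 0
j=2: u_2=47/80 ∈ [5/12, 5/6) → index 2
j=3: u_3=67/80 ∈ [5/6, 1) → index 3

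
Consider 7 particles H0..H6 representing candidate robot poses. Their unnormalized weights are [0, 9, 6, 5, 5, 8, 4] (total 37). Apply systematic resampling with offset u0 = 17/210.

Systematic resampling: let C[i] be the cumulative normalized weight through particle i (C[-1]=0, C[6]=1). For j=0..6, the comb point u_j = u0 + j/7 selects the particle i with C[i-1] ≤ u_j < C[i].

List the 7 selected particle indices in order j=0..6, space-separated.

C = [0, 9/37, 15/37, 20/37, 25/37, 33/37, 1]
j=0: u_0=17/210 ∈ [0, 9/37) → index 1
j=1: u_1=47/210 ∈ [0, 9/37) → index 1
j=2: u_2=11/30 ∈ [9/37, 15/37) → index 2
j=3: u_3=107/210 ∈ [15/37, 20/37) → index 3
j=4: u_4=137/210 ∈ [20/37, 25/37) → index 4
j=5: u_5=167/210 ∈ [25/37, 33/37) → index 5
j=6: u_6=197/210 ∈ [33/37, 1) → index 6

1 1 2 3 4 5 6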